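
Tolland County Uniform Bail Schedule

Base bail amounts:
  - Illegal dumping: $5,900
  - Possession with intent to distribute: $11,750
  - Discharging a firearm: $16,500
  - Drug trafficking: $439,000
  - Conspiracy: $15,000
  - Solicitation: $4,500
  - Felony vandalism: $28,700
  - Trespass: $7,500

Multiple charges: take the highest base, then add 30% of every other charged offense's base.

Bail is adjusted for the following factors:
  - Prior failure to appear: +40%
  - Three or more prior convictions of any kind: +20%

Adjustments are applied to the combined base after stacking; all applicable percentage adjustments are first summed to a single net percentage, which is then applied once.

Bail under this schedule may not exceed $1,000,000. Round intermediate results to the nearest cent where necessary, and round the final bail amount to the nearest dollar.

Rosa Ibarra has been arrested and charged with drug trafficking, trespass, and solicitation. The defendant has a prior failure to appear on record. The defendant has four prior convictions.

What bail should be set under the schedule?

$708,160

Base amounts from the schedule: drug trafficking $439,000; trespass $7,500; solicitation $4,500.
Stacking rule: highest base plus 30% of each additional charge. Highest is drug trafficking at $439,000. Additional: $7,500 × 30% = $2,250; $4,500 × 30% = $1,350. Combined base = $439,000 + $3,600 = $442,600.
Net percentage adjustment: +40% +20% = +60%. $442,600 × 1.6 = $708,160.
$708,160 is within the $1,000,000 maximum.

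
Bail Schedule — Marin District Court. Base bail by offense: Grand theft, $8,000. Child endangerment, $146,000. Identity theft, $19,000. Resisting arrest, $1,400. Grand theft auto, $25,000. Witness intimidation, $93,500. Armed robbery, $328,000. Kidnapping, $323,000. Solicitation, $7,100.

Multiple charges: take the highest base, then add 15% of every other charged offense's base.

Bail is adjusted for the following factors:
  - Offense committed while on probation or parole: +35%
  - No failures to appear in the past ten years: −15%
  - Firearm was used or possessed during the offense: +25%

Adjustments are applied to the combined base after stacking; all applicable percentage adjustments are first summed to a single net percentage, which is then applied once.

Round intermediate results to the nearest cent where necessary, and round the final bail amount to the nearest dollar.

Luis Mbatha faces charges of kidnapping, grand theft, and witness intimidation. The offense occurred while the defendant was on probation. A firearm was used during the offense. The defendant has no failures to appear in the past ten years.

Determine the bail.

$490,426

Base amounts from the schedule: kidnapping $323,000; grand theft $8,000; witness intimidation $93,500.
Stacking rule: highest base plus 15% of each additional charge. Highest is kidnapping at $323,000. Additional: $8,000 × 15% = $1,200; $93,500 × 15% = $14,025. Combined base = $323,000 + $15,225 = $338,225.
Net percentage adjustment: +35% −15% +25% = +45%. $338,225 × 1.45 = $490,426.25.
Rounded to the nearest dollar: $490,426.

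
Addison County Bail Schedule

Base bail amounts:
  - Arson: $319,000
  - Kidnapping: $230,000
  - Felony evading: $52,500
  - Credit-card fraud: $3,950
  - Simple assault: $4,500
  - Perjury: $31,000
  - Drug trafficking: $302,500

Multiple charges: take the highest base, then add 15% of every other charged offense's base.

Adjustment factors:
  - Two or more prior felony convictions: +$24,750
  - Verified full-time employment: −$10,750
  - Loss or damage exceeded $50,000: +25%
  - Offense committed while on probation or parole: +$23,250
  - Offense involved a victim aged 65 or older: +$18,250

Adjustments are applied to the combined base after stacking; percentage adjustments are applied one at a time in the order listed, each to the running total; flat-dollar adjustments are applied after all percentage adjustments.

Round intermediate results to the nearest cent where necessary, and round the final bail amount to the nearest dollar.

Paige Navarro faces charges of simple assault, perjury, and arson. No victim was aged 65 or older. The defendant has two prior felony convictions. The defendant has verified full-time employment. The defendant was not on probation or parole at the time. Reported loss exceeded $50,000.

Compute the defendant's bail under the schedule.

$419,406

Base amounts from the schedule: simple assault $4,500; perjury $31,000; arson $319,000.
Stacking rule: highest base plus 15% of each additional charge. Highest is arson at $319,000. Additional: $4,500 × 15% = $675; $31,000 × 15% = $4,650. Combined base = $319,000 + $5,325 = $324,325.
Loss or damage exceeded $50,000 (+25%): $324,325 × 1.25 = $405,406.25.
Two or more prior felony convictions (+$24,750 flat): $405,406.25 + $24,750 = $430,156.25.
Verified full-time employment (−$10,750 flat): $430,156.25 − $10,750 = $419,406.25.
Rounded to the nearest dollar: $419,406.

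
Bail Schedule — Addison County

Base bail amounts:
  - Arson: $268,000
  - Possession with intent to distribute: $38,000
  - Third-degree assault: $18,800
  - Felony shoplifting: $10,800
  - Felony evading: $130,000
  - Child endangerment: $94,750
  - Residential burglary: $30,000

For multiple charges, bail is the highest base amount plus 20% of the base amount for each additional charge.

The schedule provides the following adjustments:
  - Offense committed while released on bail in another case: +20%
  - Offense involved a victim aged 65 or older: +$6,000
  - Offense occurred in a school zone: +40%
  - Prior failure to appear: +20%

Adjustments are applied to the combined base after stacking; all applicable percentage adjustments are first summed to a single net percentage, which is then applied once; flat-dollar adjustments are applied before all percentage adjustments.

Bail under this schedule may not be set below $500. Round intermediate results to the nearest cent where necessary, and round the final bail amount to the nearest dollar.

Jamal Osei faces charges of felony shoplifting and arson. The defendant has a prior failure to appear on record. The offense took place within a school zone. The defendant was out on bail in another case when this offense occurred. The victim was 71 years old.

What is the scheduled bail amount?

Base amounts from the schedule: felony shoplifting $10,800; arson $268,000.
Stacking rule: highest base plus 20% of each additional charge. Highest is arson at $268,000. Additional: $10,800 × 20% = $2,160. Combined base = $268,000 + $2,160 = $270,160.
Offense involved a victim aged 65 or older (+$6,000 flat): $270,160 + $6,000 = $276,160.
Net percentage adjustment: +20% +40% +20% = +80%. $276,160 × 1.8 = $497,088.
$497,088 is at or above the $500 minimum.

$497,088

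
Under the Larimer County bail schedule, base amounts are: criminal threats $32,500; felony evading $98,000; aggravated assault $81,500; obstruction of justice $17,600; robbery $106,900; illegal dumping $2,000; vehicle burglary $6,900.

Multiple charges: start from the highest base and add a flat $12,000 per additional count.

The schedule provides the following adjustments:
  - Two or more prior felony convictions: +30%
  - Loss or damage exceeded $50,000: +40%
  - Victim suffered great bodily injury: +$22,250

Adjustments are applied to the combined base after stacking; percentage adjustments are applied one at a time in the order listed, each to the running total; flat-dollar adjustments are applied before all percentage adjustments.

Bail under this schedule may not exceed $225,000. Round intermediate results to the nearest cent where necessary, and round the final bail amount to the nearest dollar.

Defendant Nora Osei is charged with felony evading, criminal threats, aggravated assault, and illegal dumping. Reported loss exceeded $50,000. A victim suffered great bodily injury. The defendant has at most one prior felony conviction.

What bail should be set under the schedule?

$218,750

Base amounts from the schedule: felony evading $98,000; criminal threats $32,500; aggravated assault $81,500; illegal dumping $2,000.
Stacking rule: highest base plus $12,000 per additional charge. Highest is felony evading at $98,000; 3 additional charges → +$36,000. Combined base = $134,000.
Victim suffered great bodily injury (+$22,250 flat): $134,000 + $22,250 = $156,250.
Loss or damage exceeded $50,000 (+40%): $156,250 × 1.4 = $218,750.
$218,750 is within the $225,000 maximum.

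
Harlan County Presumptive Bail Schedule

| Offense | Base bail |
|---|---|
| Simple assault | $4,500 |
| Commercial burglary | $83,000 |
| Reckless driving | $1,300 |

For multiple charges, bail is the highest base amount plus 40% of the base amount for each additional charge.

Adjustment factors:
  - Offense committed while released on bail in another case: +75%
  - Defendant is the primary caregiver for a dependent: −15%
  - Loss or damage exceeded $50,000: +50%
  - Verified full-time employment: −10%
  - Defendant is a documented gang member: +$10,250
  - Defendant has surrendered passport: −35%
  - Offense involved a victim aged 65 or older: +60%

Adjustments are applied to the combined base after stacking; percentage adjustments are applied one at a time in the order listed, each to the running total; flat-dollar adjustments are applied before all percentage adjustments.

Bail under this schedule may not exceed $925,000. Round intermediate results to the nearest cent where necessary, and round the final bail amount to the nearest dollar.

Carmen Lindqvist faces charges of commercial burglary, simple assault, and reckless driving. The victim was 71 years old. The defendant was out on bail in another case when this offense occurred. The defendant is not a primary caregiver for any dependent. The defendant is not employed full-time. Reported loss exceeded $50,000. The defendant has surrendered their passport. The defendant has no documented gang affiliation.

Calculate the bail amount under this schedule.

$232,924

Base amounts from the schedule: commercial burglary $83,000; simple assault $4,500; reckless driving $1,300.
Stacking rule: highest base plus 40% of each additional charge. Highest is commercial burglary at $83,000. Additional: $4,500 × 40% = $1,800; $1,300 × 40% = $520. Combined base = $83,000 + $2,320 = $85,320.
Offense committed while released on bail in another case (+75%): $85,320 × 1.75 = $149,310.
Loss or damage exceeded $50,000 (+50%): $149,310 × 1.5 = $223,965.
Defendant has surrendered passport (−35%): $223,965 × 0.65 = $145,577.25.
Offense involved a victim aged 65 or older (+60%): $145,577.25 × 1.6 = $232,923.60.
$232,923.60 is within the $925,000 maximum.
Rounded to the nearest dollar: $232,924.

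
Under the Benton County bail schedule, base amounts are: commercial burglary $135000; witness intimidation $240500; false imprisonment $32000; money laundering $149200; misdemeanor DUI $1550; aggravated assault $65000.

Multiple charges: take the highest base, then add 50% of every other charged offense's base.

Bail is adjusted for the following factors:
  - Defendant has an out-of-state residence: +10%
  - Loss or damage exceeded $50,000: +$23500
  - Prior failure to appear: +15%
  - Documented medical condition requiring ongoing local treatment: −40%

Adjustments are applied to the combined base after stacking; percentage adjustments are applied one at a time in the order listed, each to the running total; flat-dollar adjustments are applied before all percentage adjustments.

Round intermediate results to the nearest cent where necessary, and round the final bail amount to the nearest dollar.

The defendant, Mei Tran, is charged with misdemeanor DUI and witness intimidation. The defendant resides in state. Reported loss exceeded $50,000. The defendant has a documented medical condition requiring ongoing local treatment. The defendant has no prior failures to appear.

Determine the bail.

Base amounts from the schedule: misdemeanor DUI $1550; witness intimidation $240500.
Stacking rule: highest base plus 50% of each additional charge. Highest is witness intimidation at $240500. Additional: $1550 × 50% = $775. Combined base = $240500 + $775 = $241275.
Loss or damage exceeded $50,000 (+$23500 flat): $241275 + $23500 = $264775.
Documented medical condition requiring ongoing local treatment (−40%): $264775 × 0.6 = $158865.

$158865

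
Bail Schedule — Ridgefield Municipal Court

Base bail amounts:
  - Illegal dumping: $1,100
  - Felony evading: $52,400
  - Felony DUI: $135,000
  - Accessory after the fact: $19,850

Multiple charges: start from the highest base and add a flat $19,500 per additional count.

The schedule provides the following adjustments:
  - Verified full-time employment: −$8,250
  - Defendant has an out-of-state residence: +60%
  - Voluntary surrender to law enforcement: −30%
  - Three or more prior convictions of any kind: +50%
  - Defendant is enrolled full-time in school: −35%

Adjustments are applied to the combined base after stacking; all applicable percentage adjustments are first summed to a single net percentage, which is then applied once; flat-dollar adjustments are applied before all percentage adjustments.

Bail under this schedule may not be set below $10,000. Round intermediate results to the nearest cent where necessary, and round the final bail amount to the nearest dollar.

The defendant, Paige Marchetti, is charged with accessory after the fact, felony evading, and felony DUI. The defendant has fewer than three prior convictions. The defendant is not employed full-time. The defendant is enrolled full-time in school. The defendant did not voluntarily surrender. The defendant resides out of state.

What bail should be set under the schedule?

Base amounts from the schedule: accessory after the fact $19,850; felony evading $52,400; felony DUI $135,000.
Stacking rule: highest base plus $19,500 per additional charge. Highest is felony DUI at $135,000; 2 additional charges → +$39,000. Combined base = $174,000.
Net percentage adjustment: +60% −35% = +25%. $174,000 × 1.25 = $217,500.
$217,500 is at or above the $10,000 minimum.

$217,500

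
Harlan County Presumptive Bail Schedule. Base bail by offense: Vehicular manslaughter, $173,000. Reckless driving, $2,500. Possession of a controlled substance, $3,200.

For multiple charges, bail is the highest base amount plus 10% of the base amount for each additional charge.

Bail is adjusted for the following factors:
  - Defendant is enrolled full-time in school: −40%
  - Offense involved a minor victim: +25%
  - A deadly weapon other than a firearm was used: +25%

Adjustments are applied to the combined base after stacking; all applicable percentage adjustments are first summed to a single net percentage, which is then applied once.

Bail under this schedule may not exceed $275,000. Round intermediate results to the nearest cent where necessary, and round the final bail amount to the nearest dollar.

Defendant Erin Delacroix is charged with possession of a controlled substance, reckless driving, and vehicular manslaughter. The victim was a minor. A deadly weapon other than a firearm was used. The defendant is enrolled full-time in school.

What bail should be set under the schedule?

Base amounts from the schedule: possession of a controlled substance $3,200; reckless driving $2,500; vehicular manslaughter $173,000.
Stacking rule: highest base plus 10% of each additional charge. Highest is vehicular manslaughter at $173,000. Additional: $3,200 × 10% = $320; $2,500 × 10% = $250. Combined base = $173,000 + $570 = $173,570.
Net percentage adjustment: −40% +25% +25% = +10%. $173,570 × 1.1 = $190,927.
$190,927 is within the $275,000 maximum.

$190,927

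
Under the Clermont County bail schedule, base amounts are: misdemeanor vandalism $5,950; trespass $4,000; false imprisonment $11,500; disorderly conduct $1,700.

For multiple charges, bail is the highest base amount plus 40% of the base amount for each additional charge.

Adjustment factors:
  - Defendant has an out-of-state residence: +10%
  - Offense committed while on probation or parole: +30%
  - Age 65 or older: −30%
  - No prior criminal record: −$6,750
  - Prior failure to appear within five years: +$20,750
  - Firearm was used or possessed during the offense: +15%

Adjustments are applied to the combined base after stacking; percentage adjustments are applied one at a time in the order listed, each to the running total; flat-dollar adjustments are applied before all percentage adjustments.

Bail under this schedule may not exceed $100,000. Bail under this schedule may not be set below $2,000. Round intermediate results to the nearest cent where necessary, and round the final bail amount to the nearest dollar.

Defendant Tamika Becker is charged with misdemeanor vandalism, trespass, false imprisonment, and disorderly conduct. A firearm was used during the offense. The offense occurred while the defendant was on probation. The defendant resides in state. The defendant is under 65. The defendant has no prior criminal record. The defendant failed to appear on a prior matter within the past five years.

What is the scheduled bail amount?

$45,089

Base amounts from the schedule: misdemeanor vandalism $5,950; trespass $4,000; false imprisonment $11,500; disorderly conduct $1,700.
Stacking rule: highest base plus 40% of each additional charge. Highest is false imprisonment at $11,500. Additional: $5,950 × 40% = $2,380; $4,000 × 40% = $1,600; $1,700 × 40% = $680. Combined base = $11,500 + $4,660 = $16,160.
No prior criminal record (−$6,750 flat): $16,160 − $6,750 = $9,410.
Prior failure to appear within five years (+$20,750 flat): $9,410 + $20,750 = $30,160.
Offense committed while on probation or parole (+30%): $30,160 × 1.3 = $39,208.
Firearm was used or possessed during the offense (+15%): $39,208 × 1.15 = $45,089.20.
$45,089.20 is within the $100,000 maximum.
$45,089.20 is at or above the $2,000 minimum.
Rounded to the nearest dollar: $45,089.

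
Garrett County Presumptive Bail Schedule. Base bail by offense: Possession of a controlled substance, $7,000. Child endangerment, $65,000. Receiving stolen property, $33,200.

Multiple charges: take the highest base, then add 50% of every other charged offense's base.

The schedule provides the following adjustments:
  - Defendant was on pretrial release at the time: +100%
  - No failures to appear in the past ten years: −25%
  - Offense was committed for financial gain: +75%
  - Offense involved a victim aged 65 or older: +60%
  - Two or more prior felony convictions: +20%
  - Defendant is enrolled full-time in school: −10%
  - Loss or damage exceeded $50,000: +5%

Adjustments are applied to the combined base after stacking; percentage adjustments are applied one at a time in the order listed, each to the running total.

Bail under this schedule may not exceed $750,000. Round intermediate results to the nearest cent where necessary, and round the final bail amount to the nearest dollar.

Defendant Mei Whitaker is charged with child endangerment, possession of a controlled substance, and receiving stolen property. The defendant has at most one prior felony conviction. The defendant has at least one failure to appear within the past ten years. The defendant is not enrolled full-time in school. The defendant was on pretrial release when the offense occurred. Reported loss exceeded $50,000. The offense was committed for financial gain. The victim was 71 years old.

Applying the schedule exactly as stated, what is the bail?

Base amounts from the schedule: child endangerment $65,000; possession of a controlled substance $7,000; receiving stolen property $33,200.
Stacking rule: highest base plus 50% of each additional charge. Highest is child endangerment at $65,000. Additional: $7,000 × 50% = $3,500; $33,200 × 50% = $16,600. Combined base = $65,000 + $20,100 = $85,100.
Defendant was on pretrial release at the time (+100%): $85,100 × 2 = $170,200.
Offense was committed for financial gain (+75%): $170,200 × 1.75 = $297,850.
Offense involved a victim aged 65 or older (+60%): $297,850 × 1.6 = $476,560.
Loss or damage exceeded $50,000 (+5%): $476,560 × 1.05 = $500,388.
$500,388 is within the $750,000 maximum.

$500,388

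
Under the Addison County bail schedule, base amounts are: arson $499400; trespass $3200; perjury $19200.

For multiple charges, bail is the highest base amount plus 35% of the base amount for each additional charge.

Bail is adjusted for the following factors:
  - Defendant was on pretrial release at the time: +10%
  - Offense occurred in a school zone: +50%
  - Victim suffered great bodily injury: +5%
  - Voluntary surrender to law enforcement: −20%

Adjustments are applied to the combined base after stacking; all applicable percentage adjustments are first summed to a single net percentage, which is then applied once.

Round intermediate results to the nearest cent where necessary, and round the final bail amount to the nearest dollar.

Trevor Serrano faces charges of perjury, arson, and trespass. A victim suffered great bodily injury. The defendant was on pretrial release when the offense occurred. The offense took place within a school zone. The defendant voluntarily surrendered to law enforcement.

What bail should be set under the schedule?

Base amounts from the schedule: perjury $19200; arson $499400; trespass $3200.
Stacking rule: highest base plus 35% of each additional charge. Highest is arson at $499400. Additional: $19200 × 35% = $6720; $3200 × 35% = $1120. Combined base = $499400 + $7840 = $507240.
Net percentage adjustment: +10% +50% +5% −20% = +45%. $507240 × 1.45 = $735498.

$735498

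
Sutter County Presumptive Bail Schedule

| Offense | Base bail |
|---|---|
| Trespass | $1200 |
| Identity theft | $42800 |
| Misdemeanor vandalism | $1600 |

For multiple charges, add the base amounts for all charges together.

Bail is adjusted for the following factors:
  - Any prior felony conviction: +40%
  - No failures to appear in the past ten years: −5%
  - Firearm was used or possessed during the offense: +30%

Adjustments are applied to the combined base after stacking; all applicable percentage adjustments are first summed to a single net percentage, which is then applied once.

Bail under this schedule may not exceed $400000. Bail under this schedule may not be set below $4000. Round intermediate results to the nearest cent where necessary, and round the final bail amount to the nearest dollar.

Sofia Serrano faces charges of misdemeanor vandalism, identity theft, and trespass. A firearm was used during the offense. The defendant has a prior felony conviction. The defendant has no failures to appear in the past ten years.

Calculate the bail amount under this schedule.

$75240

Base amounts from the schedule: misdemeanor vandalism $1600; identity theft $42800; trespass $1200.
Stacking rule: sum of all bases. $1600 + $42800 + $1200 = $45600.
Net percentage adjustment: +40% −5% +30% = +65%. $45600 × 1.65 = $75240.
$75240 is within the $400000 maximum.
$75240 is at or above the $4000 minimum.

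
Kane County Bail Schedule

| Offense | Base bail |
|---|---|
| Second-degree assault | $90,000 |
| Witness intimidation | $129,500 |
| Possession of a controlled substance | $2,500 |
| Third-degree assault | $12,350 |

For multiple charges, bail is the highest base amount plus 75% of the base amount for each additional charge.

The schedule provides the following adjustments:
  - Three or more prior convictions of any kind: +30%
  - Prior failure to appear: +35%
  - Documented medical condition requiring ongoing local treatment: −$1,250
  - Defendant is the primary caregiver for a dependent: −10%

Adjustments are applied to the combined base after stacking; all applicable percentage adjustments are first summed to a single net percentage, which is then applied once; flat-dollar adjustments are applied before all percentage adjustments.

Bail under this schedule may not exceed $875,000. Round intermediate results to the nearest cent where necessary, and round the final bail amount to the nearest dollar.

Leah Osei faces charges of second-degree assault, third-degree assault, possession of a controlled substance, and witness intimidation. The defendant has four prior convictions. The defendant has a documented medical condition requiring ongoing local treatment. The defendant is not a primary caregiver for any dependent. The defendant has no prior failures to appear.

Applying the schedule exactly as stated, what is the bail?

Base amounts from the schedule: second-degree assault $90,000; third-degree assault $12,350; possession of a controlled substance $2,500; witness intimidation $129,500.
Stacking rule: highest base plus 75% of each additional charge. Highest is witness intimidation at $129,500. Additional: $90,000 × 75% = $67,500; $12,350 × 75% = $9,262.50; $2,500 × 75% = $1,875. Combined base = $129,500 + $78,637.50 = $208,137.50.
Documented medical condition requiring ongoing local treatment (−$1,250 flat): $208,137.50 − $1,250 = $206,887.50.
Three or more prior convictions of any kind (+30%): $206,887.50 × 1.3 = $268,953.75.
$268,953.75 is within the $875,000 maximum.
Rounded to the nearest dollar: $268,954.

$268,954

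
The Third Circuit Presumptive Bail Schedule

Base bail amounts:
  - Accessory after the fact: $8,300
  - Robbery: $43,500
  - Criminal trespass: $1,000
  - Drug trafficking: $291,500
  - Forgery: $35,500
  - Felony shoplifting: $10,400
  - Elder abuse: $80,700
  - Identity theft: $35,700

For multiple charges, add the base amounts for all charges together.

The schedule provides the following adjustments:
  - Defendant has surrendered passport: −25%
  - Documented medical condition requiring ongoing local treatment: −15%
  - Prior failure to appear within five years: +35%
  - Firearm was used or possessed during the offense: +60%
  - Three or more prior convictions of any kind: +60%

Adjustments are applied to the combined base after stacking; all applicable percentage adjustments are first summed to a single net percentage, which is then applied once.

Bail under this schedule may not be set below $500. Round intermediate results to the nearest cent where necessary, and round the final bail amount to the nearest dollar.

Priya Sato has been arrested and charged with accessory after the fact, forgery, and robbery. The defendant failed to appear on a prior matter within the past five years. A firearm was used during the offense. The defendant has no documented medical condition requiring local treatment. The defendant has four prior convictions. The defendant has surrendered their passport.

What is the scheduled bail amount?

$200,790

Base amounts from the schedule: accessory after the fact $8,300; forgery $35,500; robbery $43,500.
Stacking rule: sum of all bases. $8,300 + $35,500 + $43,500 = $87,300.
Net percentage adjustment: −25% +35% +60% +60% = +130%. $87,300 × 2.3 = $200,790.
$200,790 is at or above the $500 minimum.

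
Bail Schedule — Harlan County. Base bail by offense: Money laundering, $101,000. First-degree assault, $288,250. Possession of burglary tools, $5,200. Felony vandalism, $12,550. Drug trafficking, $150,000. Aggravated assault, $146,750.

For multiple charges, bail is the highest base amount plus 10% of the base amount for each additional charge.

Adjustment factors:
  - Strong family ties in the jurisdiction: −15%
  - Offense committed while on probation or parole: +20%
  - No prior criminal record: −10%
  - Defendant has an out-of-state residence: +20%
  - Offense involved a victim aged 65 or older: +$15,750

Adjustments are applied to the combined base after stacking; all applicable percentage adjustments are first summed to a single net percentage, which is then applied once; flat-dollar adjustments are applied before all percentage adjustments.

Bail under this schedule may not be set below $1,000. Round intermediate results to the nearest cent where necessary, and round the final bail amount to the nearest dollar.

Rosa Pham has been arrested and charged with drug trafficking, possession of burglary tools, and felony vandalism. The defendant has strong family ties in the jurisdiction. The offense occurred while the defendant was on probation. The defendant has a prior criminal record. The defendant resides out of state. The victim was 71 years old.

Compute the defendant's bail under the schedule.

$209,406

Base amounts from the schedule: drug trafficking $150,000; possession of burglary tools $5,200; felony vandalism $12,550.
Stacking rule: highest base plus 10% of each additional charge. Highest is drug trafficking at $150,000. Additional: $5,200 × 10% = $520; $12,550 × 10% = $1,255. Combined base = $150,000 + $1,775 = $151,775.
Offense involved a victim aged 65 or older (+$15,750 flat): $151,775 + $15,750 = $167,525.
Net percentage adjustment: −15% +20% +20% = +25%. $167,525 × 1.25 = $209,406.25.
$209,406.25 is at or above the $1,000 minimum.
Rounded to the nearest dollar: $209,406.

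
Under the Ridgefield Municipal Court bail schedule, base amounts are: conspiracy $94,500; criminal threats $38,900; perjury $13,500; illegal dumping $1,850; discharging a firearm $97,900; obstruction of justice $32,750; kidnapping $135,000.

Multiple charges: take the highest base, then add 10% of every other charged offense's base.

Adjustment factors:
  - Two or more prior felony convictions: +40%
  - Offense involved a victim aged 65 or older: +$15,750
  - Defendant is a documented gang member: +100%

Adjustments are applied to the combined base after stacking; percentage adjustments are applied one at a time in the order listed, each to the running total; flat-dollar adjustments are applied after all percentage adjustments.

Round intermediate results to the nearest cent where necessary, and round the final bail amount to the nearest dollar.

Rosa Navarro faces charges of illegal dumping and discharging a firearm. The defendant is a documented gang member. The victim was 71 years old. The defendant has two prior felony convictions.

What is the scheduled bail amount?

$290,388

Base amounts from the schedule: illegal dumping $1,850; discharging a firearm $97,900.
Stacking rule: highest base plus 10% of each additional charge. Highest is discharging a firearm at $97,900. Additional: $1,850 × 10% = $185. Combined base = $97,900 + $185 = $98,085.
Two or more prior felony convictions (+40%): $98,085 × 1.4 = $137,319.
Defendant is a documented gang member (+100%): $137,319 × 2 = $274,638.
Offense involved a victim aged 65 or older (+$15,750 flat): $274,638 + $15,750 = $290,388.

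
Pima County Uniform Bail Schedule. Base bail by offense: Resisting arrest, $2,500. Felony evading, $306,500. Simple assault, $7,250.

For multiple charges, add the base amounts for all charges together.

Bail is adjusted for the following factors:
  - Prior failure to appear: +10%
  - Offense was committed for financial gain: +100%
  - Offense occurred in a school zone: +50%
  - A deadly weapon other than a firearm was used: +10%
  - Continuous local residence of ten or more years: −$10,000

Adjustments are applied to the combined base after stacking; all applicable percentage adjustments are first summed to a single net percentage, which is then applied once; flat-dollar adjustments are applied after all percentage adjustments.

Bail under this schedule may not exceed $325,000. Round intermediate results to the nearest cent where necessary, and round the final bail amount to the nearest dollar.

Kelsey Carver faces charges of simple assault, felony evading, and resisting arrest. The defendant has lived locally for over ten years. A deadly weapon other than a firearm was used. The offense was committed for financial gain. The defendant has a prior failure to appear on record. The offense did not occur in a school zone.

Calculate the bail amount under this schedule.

$325,000

Base amounts from the schedule: simple assault $7,250; felony evading $306,500; resisting arrest $2,500.
Stacking rule: sum of all bases. $7,250 + $306,500 + $2,500 = $316,250.
Net percentage adjustment: +10% +100% +10% = +120%. $316,250 × 2.2 = $695,750.
Continuous local residence of ten or more years (−$10,000 flat): $695,750 − $10,000 = $685,750.
Result $685,750 exceeds the maximum of $325,000; bail is capped at $325,000.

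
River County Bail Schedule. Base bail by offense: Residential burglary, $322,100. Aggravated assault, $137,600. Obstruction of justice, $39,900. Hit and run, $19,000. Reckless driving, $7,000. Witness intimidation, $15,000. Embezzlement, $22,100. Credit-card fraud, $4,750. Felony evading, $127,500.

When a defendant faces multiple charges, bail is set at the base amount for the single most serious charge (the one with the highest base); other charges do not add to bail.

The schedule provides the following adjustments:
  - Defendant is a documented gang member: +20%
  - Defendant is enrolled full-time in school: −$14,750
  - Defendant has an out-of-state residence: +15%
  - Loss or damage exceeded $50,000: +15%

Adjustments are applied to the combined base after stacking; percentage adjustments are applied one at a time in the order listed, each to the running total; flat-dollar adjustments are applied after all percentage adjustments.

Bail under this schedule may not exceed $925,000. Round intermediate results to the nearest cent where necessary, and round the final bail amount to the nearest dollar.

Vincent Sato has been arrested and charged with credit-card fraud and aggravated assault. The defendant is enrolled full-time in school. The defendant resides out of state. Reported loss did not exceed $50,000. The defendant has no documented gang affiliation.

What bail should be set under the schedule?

Base amounts from the schedule: credit-card fraud $4,750; aggravated assault $137,600.
Stacking rule: use the highest base only. Highest is aggravated assault at $137,600. Combined base = $137,600.
Defendant has an out-of-state residence (+15%): $137,600 × 1.15 = $158,240.
Defendant is enrolled full-time in school (−$14,750 flat): $158,240 − $14,750 = $143,490.
$143,490 is within the $925,000 maximum.

$143,490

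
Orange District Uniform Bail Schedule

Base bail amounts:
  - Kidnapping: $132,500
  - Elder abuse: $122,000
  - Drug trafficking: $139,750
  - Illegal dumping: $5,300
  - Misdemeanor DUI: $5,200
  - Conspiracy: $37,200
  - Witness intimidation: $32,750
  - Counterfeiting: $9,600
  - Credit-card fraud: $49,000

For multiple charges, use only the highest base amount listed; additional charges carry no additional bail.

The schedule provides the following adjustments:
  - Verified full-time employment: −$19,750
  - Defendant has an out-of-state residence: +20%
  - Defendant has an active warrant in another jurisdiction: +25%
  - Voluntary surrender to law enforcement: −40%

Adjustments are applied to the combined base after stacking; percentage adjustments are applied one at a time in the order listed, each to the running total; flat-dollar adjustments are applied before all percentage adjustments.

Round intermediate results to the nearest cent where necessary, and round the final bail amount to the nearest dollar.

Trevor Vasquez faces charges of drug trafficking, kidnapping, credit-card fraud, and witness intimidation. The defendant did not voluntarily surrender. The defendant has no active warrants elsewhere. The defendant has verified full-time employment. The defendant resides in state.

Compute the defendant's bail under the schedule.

Base amounts from the schedule: drug trafficking $139,750; kidnapping $132,500; credit-card fraud $49,000; witness intimidation $32,750.
Stacking rule: use the highest base only. Highest is drug trafficking at $139,750. Combined base = $139,750.
Verified full-time employment (−$19,750 flat): $139,750 − $19,750 = $120,000.

$120,000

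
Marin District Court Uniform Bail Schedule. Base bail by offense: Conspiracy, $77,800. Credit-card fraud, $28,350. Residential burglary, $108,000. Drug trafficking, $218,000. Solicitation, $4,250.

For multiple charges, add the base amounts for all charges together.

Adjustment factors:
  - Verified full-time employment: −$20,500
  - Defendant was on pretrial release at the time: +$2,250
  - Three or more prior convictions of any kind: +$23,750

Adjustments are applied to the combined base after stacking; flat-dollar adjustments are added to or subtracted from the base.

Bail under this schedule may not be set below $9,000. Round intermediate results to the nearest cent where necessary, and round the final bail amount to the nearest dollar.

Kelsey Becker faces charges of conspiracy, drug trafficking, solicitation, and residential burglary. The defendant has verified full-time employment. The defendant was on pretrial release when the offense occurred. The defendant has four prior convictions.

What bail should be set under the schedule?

$413,550

Base amounts from the schedule: conspiracy $77,800; drug trafficking $218,000; solicitation $4,250; residential burglary $108,000.
Stacking rule: sum of all bases. $77,800 + $218,000 + $4,250 + $108,000 = $408,050.
Verified full-time employment (−$20,500 flat): $408,050 − $20,500 = $387,550.
Defendant was on pretrial release at the time (+$2,250 flat): $387,550 + $2,250 = $389,800.
Three or more prior convictions of any kind (+$23,750 flat): $389,800 + $23,750 = $413,550.
$413,550 is at or above the $9,000 minimum.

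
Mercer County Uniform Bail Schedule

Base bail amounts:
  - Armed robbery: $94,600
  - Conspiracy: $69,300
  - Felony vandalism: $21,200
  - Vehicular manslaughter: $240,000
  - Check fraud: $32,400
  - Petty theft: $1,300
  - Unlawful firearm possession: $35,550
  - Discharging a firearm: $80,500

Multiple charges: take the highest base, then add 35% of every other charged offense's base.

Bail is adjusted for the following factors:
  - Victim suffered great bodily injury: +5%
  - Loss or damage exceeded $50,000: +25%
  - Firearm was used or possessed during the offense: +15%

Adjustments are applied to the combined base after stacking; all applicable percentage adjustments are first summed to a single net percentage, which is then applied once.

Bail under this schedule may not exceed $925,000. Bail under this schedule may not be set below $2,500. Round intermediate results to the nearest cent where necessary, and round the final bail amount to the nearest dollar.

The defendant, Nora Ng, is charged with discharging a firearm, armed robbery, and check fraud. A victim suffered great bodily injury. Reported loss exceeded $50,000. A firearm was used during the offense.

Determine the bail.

$194,467

Base amounts from the schedule: discharging a firearm $80,500; armed robbery $94,600; check fraud $32,400.
Stacking rule: highest base plus 35% of each additional charge. Highest is armed robbery at $94,600. Additional: $80,500 × 35% = $28,175; $32,400 × 35% = $11,340. Combined base = $94,600 + $39,515 = $134,115.
Net percentage adjustment: +5% +25% +15% = +45%. $134,115 × 1.45 = $194,466.75.
$194,466.75 is within the $925,000 maximum.
$194,466.75 is at or above the $2,500 minimum.
Rounded to the nearest dollar: $194,467.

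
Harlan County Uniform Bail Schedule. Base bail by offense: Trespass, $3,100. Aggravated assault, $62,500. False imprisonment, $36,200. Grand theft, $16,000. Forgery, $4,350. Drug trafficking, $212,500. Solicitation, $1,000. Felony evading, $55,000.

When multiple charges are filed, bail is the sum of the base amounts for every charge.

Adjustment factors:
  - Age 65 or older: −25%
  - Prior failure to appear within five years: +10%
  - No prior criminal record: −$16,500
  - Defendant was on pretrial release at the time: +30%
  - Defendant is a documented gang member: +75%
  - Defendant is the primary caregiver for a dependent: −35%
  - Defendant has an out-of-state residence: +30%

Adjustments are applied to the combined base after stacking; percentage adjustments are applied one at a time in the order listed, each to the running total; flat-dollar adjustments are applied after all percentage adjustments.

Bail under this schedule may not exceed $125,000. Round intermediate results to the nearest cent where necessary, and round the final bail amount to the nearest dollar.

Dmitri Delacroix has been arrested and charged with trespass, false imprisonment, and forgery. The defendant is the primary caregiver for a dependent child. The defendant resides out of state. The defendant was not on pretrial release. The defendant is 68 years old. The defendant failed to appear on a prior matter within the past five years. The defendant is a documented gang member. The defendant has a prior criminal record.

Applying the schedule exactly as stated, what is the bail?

$53,252

Base amounts from the schedule: trespass $3,100; false imprisonment $36,200; forgery $4,350.
Stacking rule: sum of all bases. $3,100 + $36,200 + $4,350 = $43,650.
Age 65 or older (−25%): $43,650 × 0.75 = $32,737.50.
Prior failure to appear within five years (+10%): $32,737.50 × 1.1 = $36,011.25.
Defendant is a documented gang member (+75%): $36,011.25 × 1.75 = $63,019.69.
Defendant is the primary caregiver for a dependent (−35%): $63,019.69 × 0.65 = $40,962.80.
Defendant has an out-of-state residence (+30%): $40,962.80 × 1.3 = $53,251.64.
$53,251.64 is within the $125,000 maximum.
Rounded to the nearest dollar: $53,252.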